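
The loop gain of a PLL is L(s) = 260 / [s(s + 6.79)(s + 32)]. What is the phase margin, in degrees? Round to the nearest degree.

Gain crossover: |L(jω)| = 1 at ω ≈ 1.18 rad/sec.
∠L(j1.18) = −90° − arctan(1.18/6.79) − arctan(1.18/32) ≈ -101.95°
PM = 180° + (-101.95°) = 78.05°

78°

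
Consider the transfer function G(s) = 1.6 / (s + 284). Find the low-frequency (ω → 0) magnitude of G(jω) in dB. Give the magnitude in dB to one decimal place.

G(0) = 1.6 / 284 = 0.0056338
20 log₁₀(0.0056338) = -44.98 dB

-45.0 dB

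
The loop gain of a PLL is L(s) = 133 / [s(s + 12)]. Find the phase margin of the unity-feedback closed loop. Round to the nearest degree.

53°

Gain crossover: |L(jω)| = 1 at ω ≈ 8.9 rad/s.
∠L(j8.9) = −90° − arctan(8.9/12) ≈ -126.57°
PM = 180° + (-126.57°) = 53.43°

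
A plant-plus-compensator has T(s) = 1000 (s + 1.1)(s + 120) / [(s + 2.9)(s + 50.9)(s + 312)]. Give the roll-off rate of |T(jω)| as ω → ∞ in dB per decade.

With 2 zeros and 3 poles, the high-frequency asymptotic slope is 20 × (2 − 3) = -20 dB/decade.

-20 dB/decade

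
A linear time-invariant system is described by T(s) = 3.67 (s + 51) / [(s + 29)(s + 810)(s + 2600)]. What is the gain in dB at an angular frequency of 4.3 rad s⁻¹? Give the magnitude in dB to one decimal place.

|j4.3 + 51| = √(4.3² + 51²) = 51.18
|j4.3 + 29| = √(4.3² + 29²) = 29.32
|j4.3 + 810| = √(4.3² + 810²) = 810
|j4.3 + 2600| = √(4.3² + 2600²) = 2600
|T(j4.3)| = 3.67 × 51.18 / (29.32 × 810 × 2600) = 3.0422e-06
20 log₁₀(3.0422e-06) = -110.34 dB

-110.3 dB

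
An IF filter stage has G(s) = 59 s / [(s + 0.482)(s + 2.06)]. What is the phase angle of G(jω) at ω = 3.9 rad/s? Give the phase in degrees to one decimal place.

-55.1°

∠(j3.9) = 90.00°
∠(j3.9 + 0.482) = arctan(3.9/0.482) = 82.95°
∠(j3.9 + 2.06) = arctan(3.9/2.06) = 62.16°
∠G(j3.9) = 90.00° − (82.95° + 62.16°) = -55.11°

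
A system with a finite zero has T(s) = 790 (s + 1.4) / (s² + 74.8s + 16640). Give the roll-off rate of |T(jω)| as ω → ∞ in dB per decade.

-20 dB/decade

With 1 zero and 2 poles, the high-frequency asymptotic slope is 20 × (1 − 2) = -20 dB/decade.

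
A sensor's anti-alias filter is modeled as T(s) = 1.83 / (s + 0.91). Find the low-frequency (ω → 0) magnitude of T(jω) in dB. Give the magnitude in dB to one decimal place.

T(0) = 1.83 / 0.91 = 2.011
20 log₁₀(2.011) = 6.07 dB

6.1 dB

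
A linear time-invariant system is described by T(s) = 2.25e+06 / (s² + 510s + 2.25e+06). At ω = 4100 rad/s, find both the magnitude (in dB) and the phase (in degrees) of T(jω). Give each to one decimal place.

|T| = -16.3 dB, ∠T = -171.8°

|(j4100)² + 510(j4100) + 2.25e+06| = |-1.456e+07 + j2.091e+06| = 1.471e+07
|T(j4100)| = 2.25e+06 / 1.471e+07 = 0.15296
20 log₁₀(0.15296) = -16.31 dB
∠[(j4100)² + 510(j4100) + 2.25e+06] = ∠[-1.456e+07 + j2.091e+06] = 171.83°
∠T(j4100) = −171.83° = -171.83°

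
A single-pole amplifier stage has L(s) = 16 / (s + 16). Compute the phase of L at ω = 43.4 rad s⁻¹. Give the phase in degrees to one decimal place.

-69.8°

∠(j43.4 + 16) = arctan(43.4/16) = 69.76°
∠L(j43.4) = −69.76° = -69.76°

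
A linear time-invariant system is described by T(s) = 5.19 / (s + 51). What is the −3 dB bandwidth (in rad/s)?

51 rad/s

For a single-pole low-pass, the −3 dB point is at the pole: ω = 51 rad/s.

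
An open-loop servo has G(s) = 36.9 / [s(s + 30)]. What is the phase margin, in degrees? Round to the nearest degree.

Gain crossover: |G(jω)| = 1 at ω ≈ 1.23 rad/s.
∠G(j1.23) = −90° − arctan(1.23/30) ≈ -92.35°
PM = 180° + (-92.35°) = 87.65°

88°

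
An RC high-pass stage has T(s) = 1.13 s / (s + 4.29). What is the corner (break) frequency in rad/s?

The single real pole at s = −4.29 gives a corner at ω = 4.29 rad/s.

4.29 rad/s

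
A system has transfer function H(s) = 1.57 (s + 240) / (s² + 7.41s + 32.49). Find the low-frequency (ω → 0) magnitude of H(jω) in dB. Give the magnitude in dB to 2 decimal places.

H(0) = 1.57 × 240 / 32.49 = 11.597
20 log₁₀(11.597) = 21.287 dB

21.29 dB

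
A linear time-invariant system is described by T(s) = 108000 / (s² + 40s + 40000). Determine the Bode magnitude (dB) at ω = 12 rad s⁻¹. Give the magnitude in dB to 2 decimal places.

|(j12)² + 40(j12) + 40000| = |39856 + j480| = 3.986e+04
|T(j12)| = 108000 / 3.986e+04 = 2.7096
20 log₁₀(2.7096) = 8.658 dB

8.66 dB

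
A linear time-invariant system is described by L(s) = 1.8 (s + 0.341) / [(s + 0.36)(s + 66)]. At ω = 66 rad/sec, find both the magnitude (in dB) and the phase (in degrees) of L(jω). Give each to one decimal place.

|L| = -34.3 dB, ∠L = -45.0°

|j66 + 0.341| = √(66² + 0.341²) = 66
|j66 + 0.36| = √(66² + 0.36²) = 66
|j66 + 66| = √(66² + 66²) = 93.34
|L(j66)| = 1.8 × 66 / (66 × 93.34) = 0.019285
20 log₁₀(0.019285) = -34.30 dB
∠(j66 + 0.341) = arctan(66/0.341) = 89.70°
∠(j66 + 0.36) = arctan(66/0.36) = 89.69°
∠(j66 + 66) = arctan(66/66) = 45.00°
∠L(j66) = 89.70° − (89.69° + 45.00°) = -44.98°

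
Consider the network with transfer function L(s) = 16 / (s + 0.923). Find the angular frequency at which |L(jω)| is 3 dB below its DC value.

0.923 rad s⁻¹

For a single-pole low-pass, the −3 dB point is at the pole: ω = 0.923 rad s⁻¹.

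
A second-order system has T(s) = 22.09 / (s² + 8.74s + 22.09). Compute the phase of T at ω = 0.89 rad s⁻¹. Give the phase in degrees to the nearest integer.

∠[(j0.89)² + 8.74(j0.89) + 22.09] = ∠[21.298 + j7.7786] = 20.06°
∠T(j0.89) = −20.06° = -20.06°

-20°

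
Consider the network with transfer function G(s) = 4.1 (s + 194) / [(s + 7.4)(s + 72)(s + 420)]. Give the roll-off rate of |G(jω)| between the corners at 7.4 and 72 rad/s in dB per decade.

-20 dB/decade

In this band the factors already past their corner are: pole at 7.4; net slope = -20 dB/decade.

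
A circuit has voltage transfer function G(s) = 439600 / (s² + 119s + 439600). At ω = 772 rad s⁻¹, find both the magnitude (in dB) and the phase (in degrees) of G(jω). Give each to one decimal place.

|G| = 7.7 dB, ∠G = -149.6°

|(j772)² + 119(j772) + 439600| = |-1.5638e+05 + j91868| = 1.814e+05
|G(j772)| = 439600 / 1.814e+05 = 2.4238
20 log₁₀(2.4238) = 7.69 dB
∠[(j772)² + 119(j772) + 439600] = ∠[-1.5638e+05 + j91868] = 149.57°
∠G(j772) = −149.57° = -149.57°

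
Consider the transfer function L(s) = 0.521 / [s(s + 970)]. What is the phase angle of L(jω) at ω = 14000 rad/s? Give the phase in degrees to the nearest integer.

-176°

∠(j14000 + 970) = arctan(14000/970) = 86.04°
∠(j14000) = 90.00°
∠L(j14000) = − (86.04° + 90.00°) = -176.04°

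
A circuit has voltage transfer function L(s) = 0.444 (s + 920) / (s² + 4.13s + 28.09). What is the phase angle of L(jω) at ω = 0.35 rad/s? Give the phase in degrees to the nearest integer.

∠(j0.35 + 920) = arctan(0.35/920) = 0.02°
∠[(j0.35)² + 4.13(j0.35) + 28.09] = ∠[27.968 + j1.4455] = 2.96°
∠L(j0.35) = 0.02° − 2.96° = -2.94°

-3°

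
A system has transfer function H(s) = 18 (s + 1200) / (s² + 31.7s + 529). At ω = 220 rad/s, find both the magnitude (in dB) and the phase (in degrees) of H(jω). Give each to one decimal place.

|H| = -6.9 dB, ∠H = -161.3 deg

|j220 + 1200| = √(220² + 1200²) = 1220
|(j220)² + 31.7(j220) + 529| = |-47871 + j6974| = 4.838e+04
|H(j220)| = 18 × 1220 / 4.838e+04 = 0.45394
20 log₁₀(0.45394) = -6.86 dB
∠(j220 + 1200) = arctan(220/1200) = 10.39°
∠[(j220)² + 31.7(j220) + 529] = ∠[-47871 + j6974] = 171.71°
∠H(j220) = 10.39° − 171.71° = -161.32°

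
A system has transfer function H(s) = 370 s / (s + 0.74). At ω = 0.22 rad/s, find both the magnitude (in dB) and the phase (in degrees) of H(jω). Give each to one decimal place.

|j0.22| = 0.22
|j0.22 + 0.74| = √(0.22² + 0.74²) = 0.772
|H(j0.22)| = 370 × 0.22 / 0.772 = 105.44
20 log₁₀(105.44) = 40.46 dB
∠(j0.22) = 90.00°
∠(j0.22 + 0.74) = arctan(0.22/0.74) = 16.56°
∠H(j0.22) = 90.00° − 16.56° = 73.44°

|H| = 40.5 dB, ∠H = 73.4°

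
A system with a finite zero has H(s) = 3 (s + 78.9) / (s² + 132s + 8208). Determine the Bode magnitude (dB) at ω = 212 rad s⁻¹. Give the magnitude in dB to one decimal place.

-36.7 dB

|j212 + 78.9| = √(212² + 78.9²) = 226.2
|(j212)² + 132(j212) + 8208| = |-36736 + j27984| = 4.618e+04
|H(j212)| = 3 × 226.2 / 4.618e+04 = 0.014695
20 log₁₀(0.014695) = -36.66 dB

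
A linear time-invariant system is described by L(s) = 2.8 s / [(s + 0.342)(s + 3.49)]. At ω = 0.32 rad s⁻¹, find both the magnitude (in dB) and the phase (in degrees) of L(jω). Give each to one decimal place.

|j0.32| = 0.32
|j0.32 + 0.342| = √(0.32² + 0.342²) = 0.4684
|j0.32 + 3.49| = √(0.32² + 3.49²) = 3.505
|L(j0.32)| = 2.8 × 0.32 / (0.4684 × 3.505) = 0.54586
20 log₁₀(0.54586) = -5.26 dB
∠(j0.32) = 90.00°
∠(j0.32 + 0.342) = arctan(0.32/0.342) = 43.10°
∠(j0.32 + 3.49) = arctan(0.32/3.49) = 5.24°
∠L(j0.32) = 90.00° − (43.10° + 5.24°) = 41.66°

|L| = -5.3 dB, ∠L = 41.7 deg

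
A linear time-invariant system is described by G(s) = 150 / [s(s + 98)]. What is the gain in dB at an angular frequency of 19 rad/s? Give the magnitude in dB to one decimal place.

-22.0 dB

|j19 + 98| = √(19² + 98²) = 99.82
|j19| = 19
|G(j19)| = 150 / (99.82 × 19) = 0.079086
20 log₁₀(0.079086) = -22.04 dB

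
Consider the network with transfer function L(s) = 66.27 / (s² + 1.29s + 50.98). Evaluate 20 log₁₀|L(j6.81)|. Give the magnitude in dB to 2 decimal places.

16.50 dB

|(j6.81)² + 1.29(j6.81) + 50.98| = |4.6039 + j8.7849| = 9.918
|L(j6.81)| = 66.27 / 9.918 = 6.6817
20 log₁₀(6.6817) = 16.498 dB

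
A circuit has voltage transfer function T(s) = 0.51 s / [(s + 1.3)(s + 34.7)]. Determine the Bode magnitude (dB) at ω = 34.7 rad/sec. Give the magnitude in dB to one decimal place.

-39.7 dB

|j34.7| = 34.7
|j34.7 + 1.3| = √(34.7² + 1.3²) = 34.72
|j34.7 + 34.7| = √(34.7² + 34.7²) = 49.07
|T(j34.7)| = 0.51 × 34.7 / (34.72 × 49.07) = 0.010385
20 log₁₀(0.010385) = -39.67 dB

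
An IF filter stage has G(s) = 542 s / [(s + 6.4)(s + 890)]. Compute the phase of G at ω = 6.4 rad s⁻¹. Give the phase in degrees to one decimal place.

44.6°

∠(j6.4) = 90.00°
∠(j6.4 + 6.4) = arctan(6.4/6.4) = 45.00°
∠(j6.4 + 890) = arctan(6.4/890) = 0.41°
∠G(j6.4) = 90.00° − (45.00° + 0.41°) = 44.59°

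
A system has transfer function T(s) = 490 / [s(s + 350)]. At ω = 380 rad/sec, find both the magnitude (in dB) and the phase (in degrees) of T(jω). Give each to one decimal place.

|j380 + 350| = √(380² + 350²) = 516.6
|j380| = 380
|T(j380)| = 490 / (516.6 × 380) = 0.002496
20 log₁₀(0.002496) = -52.06 dB
∠(j380 + 350) = arctan(380/350) = 47.35°
∠(j380) = 90.00°
∠T(j380) = − (47.35° + 90.00°) = -137.35°

|T| = -52.1 dB, ∠T = -137.4°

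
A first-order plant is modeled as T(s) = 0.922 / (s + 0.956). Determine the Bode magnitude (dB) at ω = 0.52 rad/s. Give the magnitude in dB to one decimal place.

-1.4 dB

|j0.52 + 0.956| = √(0.52² + 0.956²) = 1.088
|T(j0.52)| = 0.922 / 1.088 = 0.84721
20 log₁₀(0.84721) = -1.44 dB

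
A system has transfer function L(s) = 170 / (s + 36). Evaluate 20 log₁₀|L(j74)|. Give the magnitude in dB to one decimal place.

6.3 dB

|j74 + 36| = √(74² + 36²) = 82.29
|L(j74)| = 170 / 82.29 = 2.0658
20 log₁₀(2.0658) = 6.30 dB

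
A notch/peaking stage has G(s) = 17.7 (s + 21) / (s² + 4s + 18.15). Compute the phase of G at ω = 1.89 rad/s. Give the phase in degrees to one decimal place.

-22.3 deg

∠(j1.89 + 21) = arctan(1.89/21) = 5.14°
∠[(j1.89)² + 4(j1.89) + 18.15] = ∠[14.578 + j7.56] = 27.41°
∠G(j1.89) = 5.14° − 27.41° = -22.27°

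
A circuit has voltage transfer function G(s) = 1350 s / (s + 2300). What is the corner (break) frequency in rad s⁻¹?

The single real pole at s = −2300 gives a corner at ω = 2300 rad s⁻¹.

2300 rad s⁻¹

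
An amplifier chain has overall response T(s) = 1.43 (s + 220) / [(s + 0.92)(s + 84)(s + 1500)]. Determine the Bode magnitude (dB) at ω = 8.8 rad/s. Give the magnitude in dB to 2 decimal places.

-71.03 dB

|j8.8 + 220| = √(8.8² + 220²) = 220.2
|j8.8 + 0.92| = √(8.8² + 0.92²) = 8.848
|j8.8 + 84| = √(8.8² + 84²) = 84.46
|j8.8 + 1500| = √(8.8² + 1500²) = 1500
|T(j8.8)| = 1.43 × 220.2 / (8.848 × 84.46 × 1500) = 0.00028088
20 log₁₀(0.00028088) = -71.030 dB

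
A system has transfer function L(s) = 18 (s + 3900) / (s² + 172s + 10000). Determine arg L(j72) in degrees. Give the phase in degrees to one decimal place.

∠(j72 + 3900) = arctan(72/3900) = 1.06°
∠[(j72)² + 172(j72) + 10000] = ∠[4816 + j12384] = 68.75°
∠L(j72) = 1.06° − 68.75° = -67.69°

-67.7°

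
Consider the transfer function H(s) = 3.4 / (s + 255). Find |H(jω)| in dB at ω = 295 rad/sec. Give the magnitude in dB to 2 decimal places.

-41.19 dB

|j295 + 255| = √(295² + 255²) = 389.9
|H(j295)| = 3.4 / 389.9 = 0.0087194
20 log₁₀(0.0087194) = -41.190 dB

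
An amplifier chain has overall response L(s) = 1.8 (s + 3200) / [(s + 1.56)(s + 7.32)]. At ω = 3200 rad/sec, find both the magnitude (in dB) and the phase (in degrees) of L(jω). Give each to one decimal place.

|L| = -62.0 dB, ∠L = -134.8°

|j3200 + 3200| = √(3200² + 3200²) = 4525
|j3200 + 1.56| = √(3200² + 1.56²) = 3200
|j3200 + 7.32| = √(3200² + 7.32²) = 3200
|L(j3200)| = 1.8 × 4525 / (3200 × 3200) = 0.00079549
20 log₁₀(0.00079549) = -61.99 dB
∠(j3200 + 3200) = arctan(3200/3200) = 45.00°
∠(j3200 + 1.56) = arctan(3200/1.56) = 89.97°
∠(j3200 + 7.32) = arctan(3200/7.32) = 89.87°
∠L(j3200) = 45.00° − (89.97° + 89.87°) = -134.84°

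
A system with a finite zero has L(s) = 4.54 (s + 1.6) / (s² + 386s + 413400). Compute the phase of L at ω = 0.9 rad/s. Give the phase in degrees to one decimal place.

29.3°

∠(j0.9 + 1.6) = arctan(0.9/1.6) = 29.36°
∠[(j0.9)² + 386(j0.9) + 413400] = ∠[4.134e+05 + j347.4] = 0.05°
∠L(j0.9) = 29.36° − 0.05° = 29.31°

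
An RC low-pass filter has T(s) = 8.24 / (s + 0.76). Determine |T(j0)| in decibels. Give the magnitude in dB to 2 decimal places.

20.70 dB

T(0) = 8.24 / 0.76 = 10.842
20 log₁₀(10.842) = 20.702 dB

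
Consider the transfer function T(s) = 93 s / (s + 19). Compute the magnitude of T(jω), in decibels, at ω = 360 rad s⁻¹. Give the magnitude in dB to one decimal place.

39.4 dB

|j360| = 360
|j360 + 19| = √(360² + 19²) = 360.5
|T(j360)| = 93 × 360 / 360.5 = 92.871
20 log₁₀(92.871) = 39.36 dB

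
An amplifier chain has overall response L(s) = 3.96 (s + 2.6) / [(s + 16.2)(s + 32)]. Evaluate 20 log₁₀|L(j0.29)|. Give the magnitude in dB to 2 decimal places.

-33.99 dB

|j0.29 + 2.6| = √(0.29² + 2.6²) = 2.616
|j0.29 + 16.2| = √(0.29² + 16.2²) = 16.2
|j0.29 + 32| = √(0.29² + 32²) = 32
|L(j0.29)| = 3.96 × 2.616 / (16.2 × 32) = 0.01998
20 log₁₀(0.01998) = -33.988 dB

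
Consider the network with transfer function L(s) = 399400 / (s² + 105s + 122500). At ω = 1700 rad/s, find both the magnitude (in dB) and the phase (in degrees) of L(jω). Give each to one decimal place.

|(j1700)² + 105(j1700) + 122500| = |-2.7675e+06 + j1.785e+05| = 2.773e+06
|L(j1700)| = 399400 / 2.773e+06 = 0.14402
20 log₁₀(0.14402) = -16.83 dB
∠[(j1700)² + 105(j1700) + 122500] = ∠[-2.7675e+06 + j1.785e+05] = 176.31°
∠L(j1700) = −176.31° = -176.31°

|L| = -16.8 dB, ∠L = -176.3°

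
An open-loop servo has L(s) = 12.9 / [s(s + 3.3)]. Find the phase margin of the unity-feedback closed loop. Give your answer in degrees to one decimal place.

Gain crossover: |L(jω)| = 1 at ω ≈ 2.93 rad/sec.
∠L(j2.93) = −90° − arctan(2.93/3.3) ≈ -131.56°
PM = 180° + (-131.56°) = 48.44°

48.4°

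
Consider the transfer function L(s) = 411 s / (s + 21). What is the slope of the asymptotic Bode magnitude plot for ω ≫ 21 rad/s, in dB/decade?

0 dB/decade

With 1 zero and 1 pole, the high-frequency asymptotic slope is 20 × (1 − 1) = 0 dB/decade.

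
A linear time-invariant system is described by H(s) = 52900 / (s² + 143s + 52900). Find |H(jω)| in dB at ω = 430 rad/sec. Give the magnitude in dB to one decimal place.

|(j430)² + 143(j430) + 52900| = |-1.32e+05 + j61490| = 1.456e+05
|H(j430)| = 52900 / 1.456e+05 = 0.36328
20 log₁₀(0.36328) = -8.80 dB

-8.8 dB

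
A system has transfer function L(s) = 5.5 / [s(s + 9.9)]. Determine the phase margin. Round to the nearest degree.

87 deg

Gain crossover: |L(jω)| = 1 at ω ≈ 0.555 rad/s.
∠L(j0.555) = −90° − arctan(0.555/9.9) ≈ -93.21°
PM = 180° + (-93.21°) = 86.79°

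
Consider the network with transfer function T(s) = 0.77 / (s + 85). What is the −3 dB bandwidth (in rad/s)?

85 rad/s

For a single-pole low-pass, the −3 dB point is at the pole: ω = 85 rad/s.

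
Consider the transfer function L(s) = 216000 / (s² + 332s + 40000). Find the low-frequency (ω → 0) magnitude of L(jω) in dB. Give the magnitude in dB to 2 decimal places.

L(0) = 216000 / 40000 = 5.4
20 log₁₀(5.4) = 14.648 dB

14.65 dB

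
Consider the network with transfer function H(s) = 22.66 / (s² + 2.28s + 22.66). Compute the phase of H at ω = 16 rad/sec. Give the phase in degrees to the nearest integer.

∠[(j16)² + 2.28(j16) + 22.66] = ∠[-233.34 + j36.48] = 171.11°
∠H(j16) = −171.11° = -171.11°

-171 deg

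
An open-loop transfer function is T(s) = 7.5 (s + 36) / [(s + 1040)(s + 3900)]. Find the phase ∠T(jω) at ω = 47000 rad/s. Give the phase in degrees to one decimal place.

-84.0 deg

∠(j47000 + 36) = arctan(47000/36) = 89.96°
∠(j47000 + 1040) = arctan(47000/1040) = 88.73°
∠(j47000 + 3900) = arctan(47000/3900) = 85.26°
∠T(j47000) = 89.96° − (88.73° + 85.26°) = -84.03°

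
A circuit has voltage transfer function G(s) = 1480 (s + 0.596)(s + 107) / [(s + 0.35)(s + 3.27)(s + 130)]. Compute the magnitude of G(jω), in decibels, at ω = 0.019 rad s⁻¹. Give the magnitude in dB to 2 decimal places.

56.04 dB

|j0.019 + 0.596| = √(0.019² + 0.596²) = 0.5963
|j0.019 + 107| = √(0.019² + 107²) = 107
|j0.019 + 0.35| = √(0.019² + 0.35²) = 0.3505
|j0.019 + 3.27| = √(0.019² + 3.27²) = 3.27
|j0.019 + 130| = √(0.019² + 130²) = 130
|G(j0.019)| = 1480 × 0.5963 × 107 / (0.3505 × 3.27 × 130) = 633.73
20 log₁₀(633.73) = 56.038 dB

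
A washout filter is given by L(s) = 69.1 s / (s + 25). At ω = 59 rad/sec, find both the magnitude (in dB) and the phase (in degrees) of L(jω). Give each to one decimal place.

|L| = 36.1 dB, ∠L = 23.0°

|j59| = 59
|j59 + 25| = √(59² + 25²) = 64.08
|L(j59)| = 69.1 × 59 / 64.08 = 63.624
20 log₁₀(63.624) = 36.07 dB
∠(j59) = 90.00°
∠(j59 + 25) = arctan(59/25) = 67.04°
∠L(j59) = 90.00° − 67.04° = 22.96°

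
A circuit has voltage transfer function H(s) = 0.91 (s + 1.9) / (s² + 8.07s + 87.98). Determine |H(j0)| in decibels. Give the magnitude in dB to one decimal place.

-34.1 dB

H(0) = 0.91 × 1.9 / 87.98 = 0.019652
20 log₁₀(0.019652) = -34.13 dB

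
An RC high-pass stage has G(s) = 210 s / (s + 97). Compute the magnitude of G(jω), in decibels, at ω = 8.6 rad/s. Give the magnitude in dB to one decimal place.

25.4 dB

|j8.6| = 8.6
|j8.6 + 97| = √(8.6² + 97²) = 97.38
|G(j8.6)| = 210 × 8.6 / 97.38 = 18.546
20 log₁₀(18.546) = 25.36 dB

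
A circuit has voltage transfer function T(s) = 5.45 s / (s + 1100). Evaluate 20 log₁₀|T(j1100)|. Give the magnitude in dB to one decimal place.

11.7 dB

|j1100| = 1100
|j1100 + 1100| = √(1100² + 1100²) = 1556
|T(j1100)| = 5.45 × 1100 / 1556 = 3.8537
20 log₁₀(3.8537) = 11.72 dB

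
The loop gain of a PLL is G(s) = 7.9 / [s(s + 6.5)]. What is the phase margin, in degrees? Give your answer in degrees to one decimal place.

Gain crossover: |G(jω)| = 1 at ω ≈ 1.2 rad/s.
∠G(j1.2) = −90° − arctan(1.2/6.5) ≈ -100.42°
PM = 180° + (-100.42°) = 79.58°

79.6°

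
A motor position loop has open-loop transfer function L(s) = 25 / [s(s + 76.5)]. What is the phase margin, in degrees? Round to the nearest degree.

90 deg

Gain crossover: |L(jω)| = 1 at ω ≈ 0.327 rad/s.
∠L(j0.327) = −90° − arctan(0.327/76.5) ≈ -90.24°
PM = 180° + (-90.24°) = 89.76°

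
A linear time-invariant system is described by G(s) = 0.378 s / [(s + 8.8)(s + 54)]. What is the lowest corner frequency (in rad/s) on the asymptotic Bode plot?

8.8 rad/s

Break frequencies occur at each pole and zero magnitude: 8.8 rad/s, 54 rad/s.
The lowest is 8.8 rad/s.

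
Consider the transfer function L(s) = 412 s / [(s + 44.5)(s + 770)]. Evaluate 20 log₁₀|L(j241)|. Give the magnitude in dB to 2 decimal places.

-5.98 dB

|j241| = 241
|j241 + 44.5| = √(241² + 44.5²) = 245.1
|j241 + 770| = √(241² + 770²) = 806.8
|L(j241)| = 412 × 241 / (245.1 × 806.8) = 0.50215
20 log₁₀(0.50215) = -5.983 dB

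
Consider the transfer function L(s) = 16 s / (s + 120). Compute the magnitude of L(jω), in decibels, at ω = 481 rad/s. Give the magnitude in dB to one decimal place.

23.8 dB

|j481| = 481
|j481 + 120| = √(481² + 120²) = 495.7
|L(j481)| = 16 × 481 / 495.7 = 15.524
20 log₁₀(15.524) = 23.82 dB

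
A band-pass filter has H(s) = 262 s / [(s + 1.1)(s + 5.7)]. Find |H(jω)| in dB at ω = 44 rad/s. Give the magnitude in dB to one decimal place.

|j44| = 44
|j44 + 1.1| = √(44² + 1.1²) = 44.01
|j44 + 5.7| = √(44² + 5.7²) = 44.37
|H(j44)| = 262 × 44 / (44.01 × 44.37) = 5.9034
20 log₁₀(5.9034) = 15.42 dB

15.4 dB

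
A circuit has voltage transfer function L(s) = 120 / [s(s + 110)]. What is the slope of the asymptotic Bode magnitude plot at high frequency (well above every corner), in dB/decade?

With 0 zeros and 2 poles, the high-frequency asymptotic slope is 20 × (0 − 2) = -40 dB/decade.

-40 dB/decade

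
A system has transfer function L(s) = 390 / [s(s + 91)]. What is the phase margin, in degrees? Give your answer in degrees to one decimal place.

Gain crossover: |L(jω)| = 1 at ω ≈ 4.28 rad s⁻¹.
∠L(j4.28) = −90° − arctan(4.28/91) ≈ -92.69°
PM = 180° + (-92.69°) = 87.31°

87.3°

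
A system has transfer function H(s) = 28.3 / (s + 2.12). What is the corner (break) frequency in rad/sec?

2.12 rad/sec

The single real pole at s = −2.12 gives a corner at ω = 2.12 rad/sec.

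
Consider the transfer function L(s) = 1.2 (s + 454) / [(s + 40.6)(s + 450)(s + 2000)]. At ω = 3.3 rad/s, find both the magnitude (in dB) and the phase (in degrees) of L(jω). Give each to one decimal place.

|j3.3 + 454| = √(3.3² + 454²) = 454
|j3.3 + 40.6| = √(3.3² + 40.6²) = 40.73
|j3.3 + 450| = √(3.3² + 450²) = 450
|j3.3 + 2000| = √(3.3² + 2000²) = 2000
|L(j3.3)| = 1.2 × 454 / (40.73 × 450 × 2000) = 1.4861e-05
20 log₁₀(1.4861e-05) = -96.56 dB
∠(j3.3 + 454) = arctan(3.3/454) = 0.42°
∠(j3.3 + 40.6) = arctan(3.3/40.6) = 4.65°
∠(j3.3 + 450) = arctan(3.3/450) = 0.42°
∠(j3.3 + 2000) = arctan(3.3/2000) = 0.09°
∠L(j3.3) = 0.42° − (4.65° + 0.42° + 0.09°) = -4.75°

|L| = -96.6 dB, ∠L = -4.7°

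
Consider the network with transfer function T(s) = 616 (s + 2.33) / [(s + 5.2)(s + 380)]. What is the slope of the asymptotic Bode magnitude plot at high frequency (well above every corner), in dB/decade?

-20 dB/decade

With 1 zero and 2 poles, the high-frequency asymptotic slope is 20 × (1 − 2) = -20 dB/decade.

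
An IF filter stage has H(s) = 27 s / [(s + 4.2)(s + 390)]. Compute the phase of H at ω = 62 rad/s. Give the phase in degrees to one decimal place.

-5.2°

∠(j62) = 90.00°
∠(j62 + 4.2) = arctan(62/4.2) = 86.12°
∠(j62 + 390) = arctan(62/390) = 9.03°
∠H(j62) = 90.00° − (86.12° + 9.03°) = -5.16°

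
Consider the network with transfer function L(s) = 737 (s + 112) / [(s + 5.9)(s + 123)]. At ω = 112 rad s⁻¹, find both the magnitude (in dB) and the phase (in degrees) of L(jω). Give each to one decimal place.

|L| = 15.9 dB, ∠L = -84.3°

|j112 + 112| = √(112² + 112²) = 158.4
|j112 + 5.9| = √(112² + 5.9²) = 112.2
|j112 + 123| = √(112² + 123²) = 166.4
|L(j112)| = 737 × 158.4 / (112.2 × 166.4) = 6.2568
20 log₁₀(6.2568) = 15.93 dB
∠(j112 + 112) = arctan(112/112) = 45.00°
∠(j112 + 5.9) = arctan(112/5.9) = 86.98°
∠(j112 + 123) = arctan(112/123) = 42.32°
∠L(j112) = 45.00° − (86.98° + 42.32°) = -84.30°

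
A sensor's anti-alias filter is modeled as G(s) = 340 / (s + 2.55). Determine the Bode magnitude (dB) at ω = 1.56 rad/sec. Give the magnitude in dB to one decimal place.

|j1.56 + 2.55| = √(1.56² + 2.55²) = 2.989
|G(j1.56)| = 340 / 2.989 = 113.74
20 log₁₀(113.74) = 41.12 dB

41.1 dB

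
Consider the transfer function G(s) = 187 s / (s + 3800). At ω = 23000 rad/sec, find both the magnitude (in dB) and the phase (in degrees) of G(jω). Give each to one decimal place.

|G| = 45.3 dB, ∠G = 9.4°

|j23000| = 2.3e+04
|j23000 + 3800| = √(23000² + 3800²) = 2.331e+04
|G(j23000)| = 187 × 2.3e+04 / 2.331e+04 = 184.5
20 log₁₀(184.5) = 45.32 dB
∠(j23000) = 90.00°
∠(j23000 + 3800) = arctan(23000/3800) = 80.62°
∠G(j23000) = 90.00° − 80.62° = 9.38°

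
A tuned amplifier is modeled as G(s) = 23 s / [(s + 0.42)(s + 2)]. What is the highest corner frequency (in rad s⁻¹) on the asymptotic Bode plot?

Break frequencies occur at each pole and zero magnitude: 0.42 rad s⁻¹, 2 rad s⁻¹.
The highest is 2 rad s⁻¹.

2 rad s⁻¹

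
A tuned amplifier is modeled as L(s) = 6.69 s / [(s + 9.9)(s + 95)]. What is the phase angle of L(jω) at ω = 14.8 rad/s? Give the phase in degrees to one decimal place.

24.9°

∠(j14.8) = 90.00°
∠(j14.8 + 9.9) = arctan(14.8/9.9) = 56.22°
∠(j14.8 + 95) = arctan(14.8/95) = 8.85°
∠L(j14.8) = 90.00° − (56.22° + 8.85°) = 24.92°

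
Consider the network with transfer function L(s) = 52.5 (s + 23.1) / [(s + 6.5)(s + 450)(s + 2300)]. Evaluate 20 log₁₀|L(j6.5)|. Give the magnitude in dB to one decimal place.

-77.6 dB

|j6.5 + 23.1| = √(6.5² + 23.1²) = 24
|j6.5 + 6.5| = √(6.5² + 6.5²) = 9.192
|j6.5 + 450| = √(6.5² + 450²) = 450
|j6.5 + 2300| = √(6.5² + 2300²) = 2300
|L(j6.5)| = 52.5 × 24 / (9.192 × 450 × 2300) = 0.0001324
20 log₁₀(0.0001324) = -77.56 dB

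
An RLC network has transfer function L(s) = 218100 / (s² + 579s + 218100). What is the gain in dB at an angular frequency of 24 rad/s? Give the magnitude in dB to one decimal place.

0.0 dB

|(j24)² + 579(j24) + 218100| = |2.1752e+05 + j13896| = 2.18e+05
|L(j24)| = 218100 / 2.18e+05 = 1.0006
20 log₁₀(1.0006) = 0.01 dB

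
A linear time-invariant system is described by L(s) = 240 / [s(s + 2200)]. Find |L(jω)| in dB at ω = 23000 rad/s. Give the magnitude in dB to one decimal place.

-126.9 dB

|j23000 + 2200| = √(23000² + 2200²) = 2.31e+04
|j23000| = 2.3e+04
|L(j23000)| = 240 / (2.31e+04 × 2.3e+04) = 4.5162e-07
20 log₁₀(4.5162e-07) = -126.90 dB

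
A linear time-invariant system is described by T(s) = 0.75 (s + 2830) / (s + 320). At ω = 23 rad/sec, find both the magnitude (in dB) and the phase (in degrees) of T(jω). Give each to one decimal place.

|j23 + 2830| = √(23² + 2830²) = 2830
|j23 + 320| = √(23² + 320²) = 320.8
|T(j23)| = 0.75 × 2830 / 320.8 = 6.616
20 log₁₀(6.616) = 16.41 dB
∠(j23 + 2830) = arctan(23/2830) = 0.47°
∠(j23 + 320) = arctan(23/320) = 4.11°
∠T(j23) = 0.47° − 4.11° = -3.65°

|T| = 16.4 dB, ∠T = -3.6°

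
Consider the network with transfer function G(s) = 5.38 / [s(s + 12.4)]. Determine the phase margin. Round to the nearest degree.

Gain crossover: |G(jω)| = 1 at ω ≈ 0.434 rad/s.
∠G(j0.434) = −90° − arctan(0.434/12.4) ≈ -92.00°
PM = 180° + (-92.00°) = 88.00°

88 deg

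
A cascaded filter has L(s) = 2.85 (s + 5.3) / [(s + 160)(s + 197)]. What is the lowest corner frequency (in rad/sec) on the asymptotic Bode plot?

Break frequencies occur at each pole and zero magnitude: 5.3 rad/sec, 160 rad/sec, 197 rad/sec.
The lowest is 5.3 rad/sec.

5.3 rad/sec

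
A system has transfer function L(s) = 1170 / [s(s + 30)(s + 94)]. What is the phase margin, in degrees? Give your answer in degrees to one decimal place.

89.0°

Gain crossover: |L(jω)| = 1 at ω ≈ 0.415 rad/sec.
∠L(j0.415) = −90° − arctan(0.415/30) − arctan(0.415/94) ≈ -91.05°
PM = 180° + (-91.05°) = 88.95°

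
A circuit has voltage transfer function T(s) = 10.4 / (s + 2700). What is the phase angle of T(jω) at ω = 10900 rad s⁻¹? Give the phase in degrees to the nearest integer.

∠(j10900 + 2700) = arctan(10900/2700) = 76.09°
∠T(j10900) = −76.09° = -76.09°

-76°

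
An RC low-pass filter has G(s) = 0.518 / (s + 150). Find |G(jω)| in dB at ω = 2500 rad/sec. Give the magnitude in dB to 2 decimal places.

-73.69 dB

|j2500 + 150| = √(2500² + 150²) = 2504
|G(j2500)| = 0.518 / 2504 = 0.00020683
20 log₁₀(0.00020683) = -73.688 dB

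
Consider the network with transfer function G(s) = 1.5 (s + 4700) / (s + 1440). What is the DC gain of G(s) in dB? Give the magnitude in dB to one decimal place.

13.8 dB

G(0) = 1.5 × 4700 / 1440 = 4.8958
20 log₁₀(4.8958) = 13.80 dB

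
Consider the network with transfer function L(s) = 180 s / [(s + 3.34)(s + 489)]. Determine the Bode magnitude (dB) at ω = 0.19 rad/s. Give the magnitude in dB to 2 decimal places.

|j0.19| = 0.19
|j0.19 + 3.34| = √(0.19² + 3.34²) = 3.345
|j0.19 + 489| = √(0.19² + 489²) = 489
|L(j0.19)| = 180 × 0.19 / (3.345 × 489) = 0.020906
20 log₁₀(0.020906) = -33.595 dB

-33.59 dB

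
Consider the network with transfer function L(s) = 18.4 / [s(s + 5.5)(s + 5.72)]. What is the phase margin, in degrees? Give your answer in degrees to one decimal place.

Gain crossover: |L(jω)| = 1 at ω ≈ 0.579 rad/sec.
∠L(j0.579) = −90° − arctan(0.579/5.5) − arctan(0.579/5.72) ≈ -101.78°
PM = 180° + (-101.78°) = 78.22°

78.2°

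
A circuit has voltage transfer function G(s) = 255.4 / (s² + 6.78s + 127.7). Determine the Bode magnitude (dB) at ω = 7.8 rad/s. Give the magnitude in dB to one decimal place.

|(j7.8)² + 6.78(j7.8) + 127.7| = |66.86 + j52.884| = 85.25
|G(j7.8)| = 255.4 / 85.25 = 2.996
20 log₁₀(2.996) = 9.53 dB

9.5 dB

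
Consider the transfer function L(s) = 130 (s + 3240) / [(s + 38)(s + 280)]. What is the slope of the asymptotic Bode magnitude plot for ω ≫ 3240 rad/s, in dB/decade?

With 1 zero and 2 poles, the high-frequency asymptotic slope is 20 × (1 − 2) = -20 dB/decade.

-20 dB/decade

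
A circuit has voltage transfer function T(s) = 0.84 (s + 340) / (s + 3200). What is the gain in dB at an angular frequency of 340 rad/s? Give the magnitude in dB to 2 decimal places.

-18.03 dB

|j340 + 340| = √(340² + 340²) = 480.8
|j340 + 3200| = √(340² + 3200²) = 3218
|T(j340)| = 0.84 × 480.8 / 3218 = 0.12551
20 log₁₀(0.12551) = -18.026 dB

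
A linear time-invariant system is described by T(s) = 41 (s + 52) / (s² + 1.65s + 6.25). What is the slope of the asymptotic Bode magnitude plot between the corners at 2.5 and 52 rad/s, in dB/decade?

In this band the factors already past their corner are: complex pole pair at ωₙ ≈ 2.5; net slope = -40 dB/decade.

-40 dB/decade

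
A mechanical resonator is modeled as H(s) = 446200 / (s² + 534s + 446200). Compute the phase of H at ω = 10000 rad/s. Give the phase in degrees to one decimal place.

∠[(j10000)² + 534(j10000) + 446200] = ∠[-9.9554e+07 + j5.34e+06] = 176.93°
∠H(j10000) = −176.93° = -176.93°

-176.9 deg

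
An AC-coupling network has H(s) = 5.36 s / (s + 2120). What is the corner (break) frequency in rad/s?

2120 rad/s

The single real pole at s = −2120 gives a corner at ω = 2120 rad/s.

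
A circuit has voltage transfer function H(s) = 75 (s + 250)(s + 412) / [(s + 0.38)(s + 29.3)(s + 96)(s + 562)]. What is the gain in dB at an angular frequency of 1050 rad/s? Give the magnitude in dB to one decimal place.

|j1050 + 250| = √(1050² + 250²) = 1079
|j1050 + 412| = √(1050² + 412²) = 1128
|j1050 + 0.38| = √(1050² + 0.38²) = 1050
|j1050 + 29.3| = √(1050² + 29.3²) = 1050
|j1050 + 96| = √(1050² + 96²) = 1054
|j1050 + 562| = √(1050² + 562²) = 1191
|H(j1050)| = 75 × 1079 × 1128 / (1050 × 1050 × 1054 × 1191) = 6.5929e-05
20 log₁₀(6.5929e-05) = -83.62 dB

-83.6 dB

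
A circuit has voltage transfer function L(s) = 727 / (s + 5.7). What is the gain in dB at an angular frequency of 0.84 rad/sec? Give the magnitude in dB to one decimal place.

42.0 dB

|j0.84 + 5.7| = √(0.84² + 5.7²) = 5.762
|L(j0.84)| = 727 / 5.762 = 126.18
20 log₁₀(126.18) = 42.02 dB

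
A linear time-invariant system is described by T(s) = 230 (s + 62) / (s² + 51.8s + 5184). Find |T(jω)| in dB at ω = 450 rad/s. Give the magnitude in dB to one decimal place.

|j450 + 62| = √(450² + 62²) = 454.3
|(j450)² + 51.8(j450) + 5184| = |-1.9732e+05 + j23310| = 1.987e+05
|T(j450)| = 230 × 454.3 / 1.987e+05 = 0.52584
20 log₁₀(0.52584) = -5.58 dB

-5.6 dB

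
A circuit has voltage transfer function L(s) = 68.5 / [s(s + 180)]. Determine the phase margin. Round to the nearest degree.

90°

Gain crossover: |L(jω)| = 1 at ω ≈ 0.381 rad/sec.
∠L(j0.381) = −90° − arctan(0.381/180) ≈ -90.12°
PM = 180° + (-90.12°) = 89.88°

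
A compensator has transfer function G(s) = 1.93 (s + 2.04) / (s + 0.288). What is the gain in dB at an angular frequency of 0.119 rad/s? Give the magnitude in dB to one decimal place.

|j0.119 + 2.04| = √(0.119² + 2.04²) = 2.043
|j0.119 + 0.288| = √(0.119² + 0.288²) = 0.3116
|G(j0.119)| = 1.93 × 2.043 / 0.3116 = 12.656
20 log₁₀(12.656) = 22.05 dB

22.0 dB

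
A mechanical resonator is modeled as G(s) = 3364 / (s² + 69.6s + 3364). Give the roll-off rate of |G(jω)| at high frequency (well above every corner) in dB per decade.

-40 dB/decade

With 0 zeros and 2 poles, the high-frequency asymptotic slope is 20 × (0 − 2) = -40 dB/decade.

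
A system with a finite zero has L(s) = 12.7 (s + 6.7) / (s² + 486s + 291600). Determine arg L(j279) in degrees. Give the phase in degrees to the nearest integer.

∠(j279 + 6.7) = arctan(279/6.7) = 88.62°
∠[(j279)² + 486(j279) + 291600] = ∠[2.1376e+05 + j1.3559e+05] = 32.39°
∠L(j279) = 88.62° − 32.39° = 56.24°

56°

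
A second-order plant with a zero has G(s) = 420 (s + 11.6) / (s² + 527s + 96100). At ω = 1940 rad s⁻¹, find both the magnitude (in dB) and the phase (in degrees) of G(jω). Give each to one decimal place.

|G| = -13.4 dB, ∠G = -74.8°

|j1940 + 11.6| = √(1940² + 11.6²) = 1940
|(j1940)² + 527(j1940) + 96100| = |-3.6675e+06 + j1.0224e+06| = 3.807e+06
|G(j1940)| = 420 × 1940 / 3.807e+06 = 0.21401
20 log₁₀(0.21401) = -13.39 dB
∠(j1940 + 11.6) = arctan(1940/11.6) = 89.66°
∠[(j1940)² + 527(j1940) + 96100] = ∠[-3.6675e+06 + j1.0224e+06] = 164.42°
∠G(j1940) = 89.66° − 164.42° = -74.77°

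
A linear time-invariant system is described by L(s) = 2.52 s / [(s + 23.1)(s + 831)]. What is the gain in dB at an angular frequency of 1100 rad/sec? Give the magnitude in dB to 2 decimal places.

|j1100| = 1100
|j1100 + 23.1| = √(1100² + 23.1²) = 1100
|j1100 + 831| = √(1100² + 831²) = 1379
|L(j1100)| = 2.52 × 1100 / (1100 × 1379) = 0.0018275
20 log₁₀(0.0018275) = -54.763 dB

-54.76 dB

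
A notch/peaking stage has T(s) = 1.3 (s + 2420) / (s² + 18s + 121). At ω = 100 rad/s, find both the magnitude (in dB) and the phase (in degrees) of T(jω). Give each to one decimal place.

|j100 + 2420| = √(100² + 2420²) = 2422
|(j100)² + 18(j100) + 121| = |-9879 + j1800| = 1.004e+04
|T(j100)| = 1.3 × 2422 / 1.004e+04 = 0.31356
20 log₁₀(0.31356) = -10.07 dB
∠(j100 + 2420) = arctan(100/2420) = 2.37°
∠[(j100)² + 18(j100) + 121] = ∠[-9879 + j1800] = 169.67°
∠T(j100) = 2.37° − 169.67° = -167.31°

|T| = -10.1 dB, ∠T = -167.3 deg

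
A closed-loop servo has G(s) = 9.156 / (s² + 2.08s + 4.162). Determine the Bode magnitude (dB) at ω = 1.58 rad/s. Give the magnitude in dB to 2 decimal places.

|(j1.58)² + 2.08(j1.58) + 4.162| = |1.6656 + j3.2864| = 3.684
|G(j1.58)| = 9.156 / 3.684 = 2.4851
20 log₁₀(2.4851) = 7.907 dB

7.91 dB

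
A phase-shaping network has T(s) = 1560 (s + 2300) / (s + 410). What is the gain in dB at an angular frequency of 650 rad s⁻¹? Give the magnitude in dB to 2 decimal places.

73.72 dB

|j650 + 2300| = √(650² + 2300²) = 2390
|j650 + 410| = √(650² + 410²) = 768.5
|T(j650)| = 1560 × 2390 / 768.5 = 4851.7
20 log₁₀(4851.7) = 73.718 dB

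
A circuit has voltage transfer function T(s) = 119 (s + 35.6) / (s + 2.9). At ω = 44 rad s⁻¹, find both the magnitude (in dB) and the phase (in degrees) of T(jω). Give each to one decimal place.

|j44 + 35.6| = √(44² + 35.6²) = 56.6
|j44 + 2.9| = √(44² + 2.9²) = 44.1
|T(j44)| = 119 × 56.6 / 44.1 = 152.74
20 log₁₀(152.74) = 43.68 dB
∠(j44 + 35.6) = arctan(44/35.6) = 51.02°
∠(j44 + 2.9) = arctan(44/2.9) = 86.23°
∠T(j44) = 51.02° − 86.23° = -35.21°

|T| = 43.7 dB, ∠T = -35.2°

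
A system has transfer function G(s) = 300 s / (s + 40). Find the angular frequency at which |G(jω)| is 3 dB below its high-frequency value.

40 rad/s

For a single-pole high-pass, the −3 dB point is at the pole: ω = 40 rad/s.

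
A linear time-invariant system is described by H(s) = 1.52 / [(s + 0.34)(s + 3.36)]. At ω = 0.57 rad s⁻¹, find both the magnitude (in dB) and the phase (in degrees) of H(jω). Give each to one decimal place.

|H| = -3.5 dB, ∠H = -68.8°

|j0.57 + 0.34| = √(0.57² + 0.34²) = 0.6637
|j0.57 + 3.36| = √(0.57² + 3.36²) = 3.408
|H(j0.57)| = 1.52 / (0.6637 × 3.408) = 0.672
20 log₁₀(0.672) = -3.45 dB
∠(j0.57 + 0.34) = arctan(0.57/0.34) = 59.18°
∠(j0.57 + 3.36) = arctan(0.57/3.36) = 9.63°
∠H(j0.57) = − (59.18° + 9.63°) = -68.81°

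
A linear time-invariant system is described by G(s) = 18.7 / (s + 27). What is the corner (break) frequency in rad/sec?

27 rad/sec

The single real pole at s = −27 gives a corner at ω = 27 rad/sec.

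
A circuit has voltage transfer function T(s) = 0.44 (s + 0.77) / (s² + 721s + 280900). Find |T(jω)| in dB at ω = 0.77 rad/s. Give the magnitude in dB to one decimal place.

-115.4 dB

|j0.77 + 0.77| = √(0.77² + 0.77²) = 1.089
|(j0.77)² + 721(j0.77) + 280900| = |2.809e+05 + j555.17| = 2.809e+05
|T(j0.77)| = 0.44 × 1.089 / 2.809e+05 = 1.7057e-06
20 log₁₀(1.7057e-06) = -115.36 dB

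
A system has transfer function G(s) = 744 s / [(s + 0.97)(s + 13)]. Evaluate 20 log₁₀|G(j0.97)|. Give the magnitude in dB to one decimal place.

32.1 dB

|j0.97| = 0.97
|j0.97 + 0.97| = √(0.97² + 0.97²) = 1.372
|j0.97 + 13| = √(0.97² + 13²) = 13.04
|G(j0.97)| = 744 × 0.97 / (1.372 × 13.04) = 40.356
20 log₁₀(40.356) = 32.12 dB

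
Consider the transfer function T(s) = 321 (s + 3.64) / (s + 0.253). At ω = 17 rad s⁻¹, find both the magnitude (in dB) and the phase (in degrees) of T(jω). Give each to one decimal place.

|j17 + 3.64| = √(17² + 3.64²) = 17.39
|j17 + 0.253| = √(17² + 0.253²) = 17
|T(j17)| = 321 × 17.39 / 17 = 328.24
20 log₁₀(328.24) = 50.32 dB
∠(j17 + 3.64) = arctan(17/3.64) = 77.91°
∠(j17 + 0.253) = arctan(17/0.253) = 89.15°
∠T(j17) = 77.91° − 89.15° = -11.23°

|T| = 50.3 dB, ∠T = -11.2°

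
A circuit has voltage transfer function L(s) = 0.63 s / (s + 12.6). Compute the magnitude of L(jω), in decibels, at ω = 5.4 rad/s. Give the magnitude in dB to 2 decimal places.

-12.11 dB

|j5.4| = 5.4
|j5.4 + 12.6| = √(5.4² + 12.6²) = 13.71
|L(j5.4)| = 0.63 × 5.4 / 13.71 = 0.24817
20 log₁₀(0.24817) = -12.105 dB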